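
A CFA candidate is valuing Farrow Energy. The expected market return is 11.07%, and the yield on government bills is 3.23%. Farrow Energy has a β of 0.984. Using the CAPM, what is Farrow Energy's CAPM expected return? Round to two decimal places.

Market risk premium = E(R_m) − R_f = 11.07% − 3.23% = 7.84%
E(R) = R_f + β × MRP = 3.23% + 0.984 × 7.84% = 10.94%

10.94%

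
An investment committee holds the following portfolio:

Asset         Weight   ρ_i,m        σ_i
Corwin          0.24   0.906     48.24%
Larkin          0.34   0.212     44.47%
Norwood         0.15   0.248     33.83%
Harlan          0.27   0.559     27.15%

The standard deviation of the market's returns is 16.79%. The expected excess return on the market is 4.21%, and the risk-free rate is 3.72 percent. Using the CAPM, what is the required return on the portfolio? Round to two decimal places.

β_Corwin = 0.906 × 48.24% / 16.79% = 2.6031
β_Larkin = 0.212 × 44.47% / 16.79% = 0.5615
β_Norwood = 0.248 × 33.83% / 16.79% = 0.4997
β_Harlan = 0.559 × 27.15% / 16.79% = 0.9039
β_P = Σ w_i β_i = 0.24×2.6031 + 0.34×0.5615 + 0.15×0.4997 + 0.27×0.9039 = 1.1347
E(R_P) = R_f + β_P × MRP = 3.72% + 1.1347 × 4.21% = 8.50%

8.50%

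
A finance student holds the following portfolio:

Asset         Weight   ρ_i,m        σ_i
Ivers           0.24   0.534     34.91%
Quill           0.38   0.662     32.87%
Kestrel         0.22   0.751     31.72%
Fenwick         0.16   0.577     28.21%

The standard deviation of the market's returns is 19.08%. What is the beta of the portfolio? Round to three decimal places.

β_Ivers = 0.534 × 34.91% / 19.08% = 0.9770
β_Quill = 0.662 × 32.87% / 19.08% = 1.1405
β_Kestrel = 0.751 × 31.72% / 19.08% = 1.2485
β_Fenwick = 0.577 × 28.21% / 19.08% = 0.8531
β_P = Σ w_i β_i = 0.24×0.9770 + 0.38×1.1405 + 0.22×1.2485 + 0.16×0.8531 = 1.0790

1.079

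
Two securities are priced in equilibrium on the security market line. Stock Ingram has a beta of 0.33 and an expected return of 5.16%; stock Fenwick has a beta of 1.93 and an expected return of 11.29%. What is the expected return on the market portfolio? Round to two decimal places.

7.73%

Both satisfy E(R) = R_f + β·MRP, so the slope of the SML is
MRP = (11.29% − 5.16%) / (1.93 − 0.33) = 6.13% / 1.60 = 3.8313%
R_f = E(R_Ingram) − β_Ingram·MRP = 5.16% − 0.33 × 3.8313% = 3.8957%
E(R_m) = R_f + MRP = 3.8957% + 3.8313% = 7.73%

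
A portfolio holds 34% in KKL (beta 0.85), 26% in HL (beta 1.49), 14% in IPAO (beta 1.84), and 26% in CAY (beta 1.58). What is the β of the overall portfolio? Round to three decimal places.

β_P = Σ w_i β_i = 0.34×0.85 + 0.26×1.49 + 0.14×1.84 + 0.26×1.58 = 1.3448

1.345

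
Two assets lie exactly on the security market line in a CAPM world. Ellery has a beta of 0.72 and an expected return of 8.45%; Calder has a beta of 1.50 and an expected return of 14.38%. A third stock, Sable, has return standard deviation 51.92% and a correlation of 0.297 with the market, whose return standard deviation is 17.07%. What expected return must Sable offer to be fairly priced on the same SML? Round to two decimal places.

MRP = (14.38% − 8.45%) / (1.50 − 0.72) = 7.6026%
R_f = 8.45% − 0.72 × 7.6026% = 2.9761%
β_Sable = ρ·σ_i/σ_m = 0.297 × 51.92 / 17.07 = 0.9034
E(R_Sable) = R_f + β × MRP = 2.9761% + 0.9034 × 7.6026% = 9.84%

9.84%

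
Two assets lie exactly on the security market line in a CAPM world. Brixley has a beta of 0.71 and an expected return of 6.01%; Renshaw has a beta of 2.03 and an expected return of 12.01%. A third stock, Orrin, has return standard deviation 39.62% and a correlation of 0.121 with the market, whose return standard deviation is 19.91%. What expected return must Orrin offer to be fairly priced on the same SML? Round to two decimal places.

3.88%

MRP = (12.01% − 6.01%) / (2.03 − 0.71) = 4.5455%
R_f = 6.01% − 0.71 × 4.5455% = 2.7827%
β_Orrin = ρ·σ_i/σ_m = 0.121 × 39.62 / 19.91 = 0.2408
E(R_Orrin) = R_f + β × MRP = 2.7827% + 0.2408 × 4.5455% = 3.88%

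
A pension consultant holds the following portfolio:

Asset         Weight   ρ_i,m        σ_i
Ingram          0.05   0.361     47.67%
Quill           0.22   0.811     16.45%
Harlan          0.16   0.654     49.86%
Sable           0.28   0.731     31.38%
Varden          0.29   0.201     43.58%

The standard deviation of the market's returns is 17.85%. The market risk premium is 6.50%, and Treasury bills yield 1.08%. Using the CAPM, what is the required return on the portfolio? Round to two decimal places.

β_Ingram = 0.361 × 47.67% / 17.85% = 0.9641
β_Quill = 0.811 × 16.45% / 17.85% = 0.7474
β_Harlan = 0.654 × 49.86% / 17.85% = 1.8268
β_Sable = 0.731 × 31.38% / 17.85% = 1.2851
β_Varden = 0.201 × 43.58% / 17.85% = 0.4907
β_P = Σ w_i β_i = 0.05×0.9641 + 0.22×0.7474 + 0.16×1.8268 + 0.28×1.2851 + 0.29×0.4907 = 1.0071
E(R_P) = R_f + β_P × MRP = 1.08% + 1.0071 × 6.50% = 7.63%

7.63%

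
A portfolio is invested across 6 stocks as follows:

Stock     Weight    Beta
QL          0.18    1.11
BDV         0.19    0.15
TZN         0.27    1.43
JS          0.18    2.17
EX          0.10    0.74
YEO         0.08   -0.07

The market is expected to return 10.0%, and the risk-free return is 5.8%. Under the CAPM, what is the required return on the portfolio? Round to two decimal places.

10.31%

β_P = Σ w_i β_i = 0.18×1.11 + 0.19×0.15 + 0.27×1.43 + 0.18×2.17 + 0.10×0.74 + 0.08×-0.07 = 1.0734
MRP = 10.0% − 5.8% = 4.20%
E(R_P) = R_f + β_P × MRP = 5.8% + 1.0734 × 4.2% = 10.31%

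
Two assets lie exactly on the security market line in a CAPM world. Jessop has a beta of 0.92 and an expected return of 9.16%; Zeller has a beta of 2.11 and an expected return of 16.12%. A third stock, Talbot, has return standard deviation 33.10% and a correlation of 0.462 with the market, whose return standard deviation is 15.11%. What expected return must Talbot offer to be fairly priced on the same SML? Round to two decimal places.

MRP = (16.12% − 9.16%) / (2.11 − 0.92) = 5.8487%
R_f = 9.16% − 0.92 × 5.8487% = 3.7792%
β_Talbot = ρ·σ_i/σ_m = 0.462 × 33.10 / 15.11 = 1.0121
E(R_Talbot) = R_f + β × MRP = 3.7792% + 1.0121 × 5.8487% = 9.70%

9.70%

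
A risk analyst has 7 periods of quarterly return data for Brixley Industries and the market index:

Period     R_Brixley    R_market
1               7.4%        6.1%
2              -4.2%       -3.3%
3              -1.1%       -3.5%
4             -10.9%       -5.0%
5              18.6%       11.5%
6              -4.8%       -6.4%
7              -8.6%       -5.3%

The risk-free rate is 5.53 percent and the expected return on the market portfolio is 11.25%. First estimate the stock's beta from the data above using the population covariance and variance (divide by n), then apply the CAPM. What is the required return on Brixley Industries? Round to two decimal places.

Mean R_i = (7.4 − 4.2 − 1.1 − 10.9 + 18.6 − 4.8 − 8.6) / 7 = -0.5143%
Mean R_m = (6.1 − 3.3 − 3.5 − 5.0 + 11.5 − 6.4 − 5.3) / 7 = -0.8429%
Σ(R_i − R̄_i)(R_m − R̄_m) = 404.5157  ⇒  Cov = 404.5157 / 7 = 57.7880
Σ(R_m − R̄_m)² = 281.6771  ⇒  Var(R_m) = 281.6771 / 7 = 40.2396
β = Cov / Var(R_m) = 57.7880 / 40.2396 = 1.4361
MRP = 11.25% − 5.53% = 5.72%
E(R) = R_f + β × MRP = 5.53% + 1.4361 × 5.72% = 13.74%

13.74%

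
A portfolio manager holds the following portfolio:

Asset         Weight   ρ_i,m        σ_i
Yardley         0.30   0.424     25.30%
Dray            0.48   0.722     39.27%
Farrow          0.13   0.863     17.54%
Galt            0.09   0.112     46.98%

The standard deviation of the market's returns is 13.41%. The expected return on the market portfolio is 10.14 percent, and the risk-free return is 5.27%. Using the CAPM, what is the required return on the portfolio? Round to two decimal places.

12.27%

β_Yardley = 0.424 × 25.30% / 13.41% = 0.7999
β_Dray = 0.722 × 39.27% / 13.41% = 2.1143
β_Farrow = 0.863 × 17.54% / 13.41% = 1.1288
β_Galt = 0.112 × 46.98% / 13.41% = 0.3924
β_P = Σ w_i β_i = 0.30×0.7999 + 0.48×2.1143 + 0.13×1.1288 + 0.09×0.3924 = 1.4369
MRP = 10.14% − 5.27% = 4.87%
E(R_P) = R_f + β_P × MRP = 5.27% + 1.4369 × 4.87% = 12.27%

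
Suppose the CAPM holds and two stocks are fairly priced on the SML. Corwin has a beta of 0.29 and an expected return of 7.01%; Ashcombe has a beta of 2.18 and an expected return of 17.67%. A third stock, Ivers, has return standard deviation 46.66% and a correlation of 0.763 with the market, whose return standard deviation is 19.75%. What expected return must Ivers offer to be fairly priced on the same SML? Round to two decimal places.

MRP = (17.67% − 7.01%) / (2.18 − 0.29) = 5.6402%
R_f = 7.01% − 0.29 × 5.6402% = 5.3743%
β_Ivers = ρ·σ_i/σ_m = 0.763 × 46.66 / 19.75 = 1.8026
E(R_Ivers) = R_f + β × MRP = 5.3743% + 1.8026 × 5.6402% = 15.54%

15.54%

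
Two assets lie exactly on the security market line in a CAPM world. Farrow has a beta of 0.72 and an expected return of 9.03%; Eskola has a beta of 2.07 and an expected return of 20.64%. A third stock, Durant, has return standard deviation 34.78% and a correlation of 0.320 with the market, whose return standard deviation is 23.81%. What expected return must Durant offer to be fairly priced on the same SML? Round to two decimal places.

MRP = (20.64% − 9.03%) / (2.07 − 0.72) = 8.6000%
R_f = 9.03% − 0.72 × 8.6000% = 2.8380%
β_Durant = ρ·σ_i/σ_m = 0.320 × 34.78 / 23.81 = 0.4674
E(R_Durant) = R_f + β × MRP = 2.8380% + 0.4674 × 8.6000% = 6.86%

6.86%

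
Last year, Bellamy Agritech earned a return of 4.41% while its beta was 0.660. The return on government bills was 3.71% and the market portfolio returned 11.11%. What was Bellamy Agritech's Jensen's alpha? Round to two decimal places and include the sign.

-4.18%

Market excess return = 11.11% − 3.71% = 7.40%
CAPM benchmark = R_f + β(R_m − R_f) = 3.71% + 0.660 × 7.40% = 8.59400%
α = actual − benchmark = 4.41% − 8.59400% = -4.18%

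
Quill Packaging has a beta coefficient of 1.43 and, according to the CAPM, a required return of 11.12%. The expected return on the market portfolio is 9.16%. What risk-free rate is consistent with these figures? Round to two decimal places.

E(R) = R_f + β(E(R_m) − R_f) = R_f(1 − β) + β·E(R_m)
11.12% = R_f × (1 − 1.43) + 1.43 × 9.16%
11.12% = R_f × -0.43 + 13.0988%
R_f = (11.12% − 13.0988%) / -0.43 = 4.60%

4.60%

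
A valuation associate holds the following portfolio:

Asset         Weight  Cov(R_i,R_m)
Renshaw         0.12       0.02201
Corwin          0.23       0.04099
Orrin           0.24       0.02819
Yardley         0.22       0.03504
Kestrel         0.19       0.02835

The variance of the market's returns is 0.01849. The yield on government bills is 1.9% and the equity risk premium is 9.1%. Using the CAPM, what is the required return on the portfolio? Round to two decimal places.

17.61%

β_Renshaw = 0.02201 / 0.01849 = 1.1904
β_Corwin = 0.04099 / 0.01849 = 2.2169
β_Orrin = 0.02819 / 0.01849 = 1.5246
β_Yardley = 0.03504 / 0.01849 = 1.8951
β_Kestrel = 0.02835 / 0.01849 = 1.5333
β_P = Σ w_i β_i = 0.12×1.1904 + 0.23×2.2169 + 0.24×1.5246 + 0.22×1.8951 + 0.19×1.5333 = 1.7269
E(R_P) = R_f + β_P × MRP = 1.9% + 1.7269 × 9.1% = 17.61%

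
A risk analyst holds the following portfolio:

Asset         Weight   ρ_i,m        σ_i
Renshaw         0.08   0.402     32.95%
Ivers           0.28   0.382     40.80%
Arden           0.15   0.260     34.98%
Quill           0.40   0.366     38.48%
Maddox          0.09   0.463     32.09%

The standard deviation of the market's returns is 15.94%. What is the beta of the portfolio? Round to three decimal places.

β_Renshaw = 0.402 × 32.95% / 15.94% = 0.8310
β_Ivers = 0.382 × 40.80% / 15.94% = 0.9778
β_Arden = 0.260 × 34.98% / 15.94% = 0.5706
β_Quill = 0.366 × 38.48% / 15.94% = 0.8835
β_Maddox = 0.463 × 32.09% / 15.94% = 0.9321
β_P = Σ w_i β_i = 0.08×0.8310 + 0.28×0.9778 + 0.15×0.5706 + 0.40×0.8835 + 0.09×0.9321 = 0.8631

0.863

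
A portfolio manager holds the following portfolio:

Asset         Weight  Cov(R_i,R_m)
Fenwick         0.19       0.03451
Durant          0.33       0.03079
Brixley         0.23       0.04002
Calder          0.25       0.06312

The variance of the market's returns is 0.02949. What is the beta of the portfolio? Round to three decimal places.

β_Fenwick = 0.03451 / 0.02949 = 1.1702
β_Durant = 0.03079 / 0.02949 = 1.0441
β_Brixley = 0.04002 / 0.02949 = 1.3571
β_Calder = 0.06312 / 0.02949 = 2.1404
β_P = Σ w_i β_i = 0.19×1.1702 + 0.33×1.0441 + 0.23×1.3571 + 0.25×2.1404 = 1.4141

1.414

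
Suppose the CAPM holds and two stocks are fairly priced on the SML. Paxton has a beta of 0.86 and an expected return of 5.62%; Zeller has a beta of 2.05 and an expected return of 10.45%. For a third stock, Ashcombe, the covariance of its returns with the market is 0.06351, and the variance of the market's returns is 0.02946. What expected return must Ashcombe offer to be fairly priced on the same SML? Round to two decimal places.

MRP = (10.45% − 5.62%) / (2.05 − 0.86) = 4.0588%
R_f = 5.62% − 0.86 × 4.0588% = 2.1294%
β_Ashcombe = Cov / Var(R_m) = 0.06351 / 0.02946 = 2.1558
E(R_Ashcombe) = R_f + β × MRP = 2.1294% + 2.1558 × 4.0588% = 10.88%

10.88%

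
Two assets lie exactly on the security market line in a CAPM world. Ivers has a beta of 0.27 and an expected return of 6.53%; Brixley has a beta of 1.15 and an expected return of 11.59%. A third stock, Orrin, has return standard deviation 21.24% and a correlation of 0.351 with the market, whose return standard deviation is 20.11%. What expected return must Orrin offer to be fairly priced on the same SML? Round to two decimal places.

MRP = (11.59% − 6.53%) / (1.15 − 0.27) = 5.7500%
R_f = 6.53% − 0.27 × 5.7500% = 4.9775%
β_Orrin = ρ·σ_i/σ_m = 0.351 × 21.24 / 20.11 = 0.3707
E(R_Orrin) = R_f + β × MRP = 4.9775% + 0.3707 × 5.7500% = 7.11%

7.11%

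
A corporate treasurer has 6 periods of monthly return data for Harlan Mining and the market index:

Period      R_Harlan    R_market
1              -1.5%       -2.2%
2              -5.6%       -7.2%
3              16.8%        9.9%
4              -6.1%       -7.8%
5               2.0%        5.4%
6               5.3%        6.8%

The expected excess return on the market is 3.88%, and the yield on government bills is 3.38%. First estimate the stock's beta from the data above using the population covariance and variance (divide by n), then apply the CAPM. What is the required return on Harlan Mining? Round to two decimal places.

7.38%

Mean R_i = (-1.5 − 5.6 + 16.8 − 6.1 + 2.0 + 5.3) / 6 = 1.8167%
Mean R_m = (-2.2 − 7.2 + 9.9 − 7.8 + 5.4 + 6.8) / 6 = 0.8167%
Σ(R_i − R̄_i)(R_m − R̄_m) = 295.4583  ⇒  Cov = 295.4583 / 6 = 49.2431
Σ(R_m − R̄_m)² = 286.9283  ⇒  Var(R_m) = 286.9283 / 6 = 47.8214
β = Cov / Var(R_m) = 49.2431 / 47.8214 = 1.0297
E(R) = R_f + β × MRP = 3.38% + 1.0297 × 3.88% = 7.38%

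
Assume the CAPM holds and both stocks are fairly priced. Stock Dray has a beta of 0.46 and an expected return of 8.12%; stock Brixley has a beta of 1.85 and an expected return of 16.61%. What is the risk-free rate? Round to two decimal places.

Both satisfy E(R) = R_f + β·MRP, so the slope of the SML is
MRP = (16.61% − 8.12%) / (1.85 − 0.46) = 8.49% / 1.39 = 6.1079%
R_f = E(R_Dray) − β_Dray·MRP = 8.12% − 0.46 × 6.1079% = 5.3104%

5.31%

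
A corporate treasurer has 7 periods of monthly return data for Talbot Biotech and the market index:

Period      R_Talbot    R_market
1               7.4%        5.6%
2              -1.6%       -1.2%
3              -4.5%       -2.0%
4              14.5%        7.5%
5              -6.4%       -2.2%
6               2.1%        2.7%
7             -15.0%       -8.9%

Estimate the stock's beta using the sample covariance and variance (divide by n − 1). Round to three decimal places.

Mean R_i = (7.4 − 1.6 − 4.5 + 14.5 − 6.4 + 2.1 − 15.0) / 7 = -0.5000%
Mean R_m = (5.6 − 1.2 − 2.0 + 7.5 − 2.2 + 2.7 − 8.9) / 7 = 0.2143%
Σ(R_i − R̄_i)(R_m − R̄_m) = 315.1100  ⇒  Cov = 315.1100 / 6 = 52.5183
Σ(R_m − R̄_m)² = 184.0686  ⇒  Var(R_m) = 184.0686 / 6 = 30.6781
β = Cov / Var(R_m) = 52.5183 / 30.6781 = 1.7119

1.712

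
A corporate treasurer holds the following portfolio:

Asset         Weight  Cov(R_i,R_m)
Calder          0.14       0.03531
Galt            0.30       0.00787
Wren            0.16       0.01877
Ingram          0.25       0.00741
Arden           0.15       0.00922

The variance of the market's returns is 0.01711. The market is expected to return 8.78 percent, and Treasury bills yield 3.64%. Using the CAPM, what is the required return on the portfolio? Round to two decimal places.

β_Calder = 0.03531 / 0.01711 = 2.0637
β_Galt = 0.00787 / 0.01711 = 0.4600
β_Wren = 0.01877 / 0.01711 = 1.0970
β_Ingram = 0.00741 / 0.01711 = 0.4331
β_Arden = 0.00922 / 0.01711 = 0.5389
β_P = Σ w_i β_i = 0.14×2.0637 + 0.30×0.4600 + 0.16×1.0970 + 0.25×0.4331 + 0.15×0.5389 = 0.7915
MRP = 8.78% − 3.64% = 5.14%
E(R_P) = R_f + β_P × MRP = 3.64% + 0.7915 × 5.14% = 7.71%

7.71%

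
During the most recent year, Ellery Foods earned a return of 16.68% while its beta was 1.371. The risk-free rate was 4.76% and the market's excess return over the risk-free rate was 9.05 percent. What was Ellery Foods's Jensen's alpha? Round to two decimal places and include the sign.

CAPM benchmark = R_f + β(R_m − R_f) = 4.76% + 1.371 × 9.05% = 17.16755%
α = actual − benchmark = 16.68% − 17.16755% = -0.49%

-0.49%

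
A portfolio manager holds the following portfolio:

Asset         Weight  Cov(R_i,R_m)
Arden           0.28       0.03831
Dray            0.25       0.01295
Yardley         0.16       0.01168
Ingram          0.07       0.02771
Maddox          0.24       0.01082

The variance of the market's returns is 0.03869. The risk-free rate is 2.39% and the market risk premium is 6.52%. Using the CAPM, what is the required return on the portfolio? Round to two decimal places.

5.82%

β_Arden = 0.03831 / 0.03869 = 0.9902
β_Dray = 0.01295 / 0.03869 = 0.3347
β_Yardley = 0.01168 / 0.03869 = 0.3019
β_Ingram = 0.02771 / 0.03869 = 0.7162
β_Maddox = 0.01082 / 0.03869 = 0.2797
β_P = Σ w_i β_i = 0.28×0.9902 + 0.25×0.3347 + 0.16×0.3019 + 0.07×0.7162 + 0.24×0.2797 = 0.5265
E(R_P) = R_f + β_P × MRP = 2.39% + 0.5265 × 6.52% = 5.82%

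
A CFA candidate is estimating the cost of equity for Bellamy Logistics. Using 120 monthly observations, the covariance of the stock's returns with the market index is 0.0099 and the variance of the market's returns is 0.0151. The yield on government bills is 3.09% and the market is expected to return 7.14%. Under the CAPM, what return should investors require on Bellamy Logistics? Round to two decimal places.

β = Cov(R_i, R_m) / Var(R_m) = 0.0099 / 0.0151 = 0.6556
MRP = 7.14% − 3.09% = 4.05%
E(R) = R_f + β × MRP = 3.09% + 0.6556 × 4.05% = 5.75%

5.75%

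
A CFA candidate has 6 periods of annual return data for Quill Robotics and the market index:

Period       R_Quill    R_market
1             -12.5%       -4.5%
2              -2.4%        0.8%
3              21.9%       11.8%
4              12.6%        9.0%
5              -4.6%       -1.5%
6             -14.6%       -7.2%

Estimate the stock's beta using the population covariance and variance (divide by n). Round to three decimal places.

1.897

Mean R_i = (-12.5 − 2.4 + 21.9 + 12.6 − 4.6 − 14.6) / 6 = 0.0667%
Mean R_m = (-4.5 + 0.8 + 11.8 + 9.0 − 1.5 − 7.2) / 6 = 1.4000%
Σ(R_i − R̄_i)(R_m − R̄_m) = 537.6100  ⇒  Cov = 537.6100 / 6 = 89.6017
Σ(R_m − R̄_m)² = 283.4600  ⇒  Var(R_m) = 283.4600 / 6 = 47.2433
β = Cov / Var(R_m) = 89.6017 / 47.2433 = 1.8966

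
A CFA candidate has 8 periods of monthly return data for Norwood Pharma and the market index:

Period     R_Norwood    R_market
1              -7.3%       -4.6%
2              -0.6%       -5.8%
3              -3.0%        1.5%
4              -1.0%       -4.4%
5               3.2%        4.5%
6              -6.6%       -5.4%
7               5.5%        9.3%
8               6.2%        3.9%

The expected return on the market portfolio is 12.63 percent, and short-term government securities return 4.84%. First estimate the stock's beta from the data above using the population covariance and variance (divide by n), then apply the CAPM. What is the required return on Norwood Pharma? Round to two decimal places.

Mean R_i = (-7.3 − 0.6 − 3.0 − 1.0 + 3.2 − 6.6 + 5.5 + 6.2) / 8 = -0.4500%
Mean R_m = (-4.6 − 5.8 + 1.5 − 4.4 + 4.5 − 5.4 + 9.3 + 3.9) / 8 = -0.1250%
Σ(R_i − R̄_i)(R_m − R̄_m) = 161.8800  ⇒  Cov = 161.8800 / 8 = 20.2350
Σ(R_m − R̄_m)² = 227.3950  ⇒  Var(R_m) = 227.3950 / 8 = 28.4244
β = Cov / Var(R_m) = 20.2350 / 28.4244 = 0.7119
MRP = 12.63% − 4.84% = 7.79%
E(R) = R_f + β × MRP = 4.84% + 0.7119 × 7.79% = 10.39%

10.39%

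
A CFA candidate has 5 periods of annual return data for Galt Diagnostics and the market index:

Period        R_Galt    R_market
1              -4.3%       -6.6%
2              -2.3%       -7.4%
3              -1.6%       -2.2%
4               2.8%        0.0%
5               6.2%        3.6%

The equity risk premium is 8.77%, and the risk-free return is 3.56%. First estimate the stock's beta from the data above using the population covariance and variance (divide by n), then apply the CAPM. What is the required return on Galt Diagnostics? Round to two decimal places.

Mean R_i = (-4.3 − 2.3 − 1.6 + 2.8 + 6.2) / 5 = 0.1600%
Mean R_m = (-6.6 − 7.4 − 2.2 + 0.0 + 3.6) / 5 = -2.5200%
Σ(R_i − R̄_i)(R_m − R̄_m) = 73.2560  ⇒  Cov = 73.2560 / 5 = 14.6512
Σ(R_m − R̄_m)² = 84.3680  ⇒  Var(R_m) = 84.3680 / 5 = 16.8736
β = Cov / Var(R_m) = 14.6512 / 16.8736 = 0.8683
E(R) = R_f + β × MRP = 3.56% + 0.8683 × 8.77% = 11.17%

11.17%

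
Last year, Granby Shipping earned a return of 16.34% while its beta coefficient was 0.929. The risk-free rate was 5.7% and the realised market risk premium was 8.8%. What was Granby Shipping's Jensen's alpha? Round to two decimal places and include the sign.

+2.46%

CAPM benchmark = R_f + β(R_m − R_f) = 5.7% + 0.929 × 8.8% = 13.8752%
α = actual − benchmark = 16.34% − 13.8752% = +2.46%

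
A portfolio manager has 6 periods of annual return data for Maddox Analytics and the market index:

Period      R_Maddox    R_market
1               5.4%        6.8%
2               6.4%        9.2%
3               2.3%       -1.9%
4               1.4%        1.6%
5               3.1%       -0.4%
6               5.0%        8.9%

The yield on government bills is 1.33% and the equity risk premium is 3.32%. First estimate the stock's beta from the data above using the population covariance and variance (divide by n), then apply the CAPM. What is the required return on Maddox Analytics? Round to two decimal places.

2.49%

Mean R_i = (5.4 + 6.4 + 2.3 + 1.4 + 3.1 + 5.0) / 6 = 3.9333%
Mean R_m = (6.8 + 9.2 − 1.9 + 1.6 − 0.4 + 8.9) / 6 = 4.0333%
Σ(R_i − R̄_i)(R_m − R̄_m) = 41.5433  ⇒  Cov = 41.5433 / 6 = 6.9239
Σ(R_m − R̄_m)² = 118.8133  ⇒  Var(R_m) = 118.8133 / 6 = 19.8022
β = Cov / Var(R_m) = 6.9239 / 19.8022 = 0.3497
E(R) = R_f + β × MRP = 1.33% + 0.3497 × 3.32% = 2.49%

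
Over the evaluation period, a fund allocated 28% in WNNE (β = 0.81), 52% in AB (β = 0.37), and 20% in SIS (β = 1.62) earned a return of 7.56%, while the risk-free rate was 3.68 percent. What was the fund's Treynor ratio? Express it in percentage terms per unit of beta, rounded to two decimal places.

5.22%

β_P = 0.28×0.81 + 0.52×0.37 + 0.20×1.62 = 0.7432
Treynor = (R_P − R_f) / β_P = (7.56% − 3.68%) / 0.7432 = 3.88% / 0.7432 = 5.22%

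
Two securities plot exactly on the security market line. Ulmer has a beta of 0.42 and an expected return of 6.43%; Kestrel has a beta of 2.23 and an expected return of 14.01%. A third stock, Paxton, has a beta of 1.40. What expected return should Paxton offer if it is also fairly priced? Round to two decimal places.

10.53%

MRP (SML slope) = (14.01% − 6.43%) / (2.23 − 0.42) = 7.58% / 1.81 = 4.1878%
R_f (intercept) = 6.43% − 0.42 × 4.1878% = 4.6711%
E(R_Paxton) = R_f + β × MRP = 4.6711% + 1.40 × 4.1878% = 10.53%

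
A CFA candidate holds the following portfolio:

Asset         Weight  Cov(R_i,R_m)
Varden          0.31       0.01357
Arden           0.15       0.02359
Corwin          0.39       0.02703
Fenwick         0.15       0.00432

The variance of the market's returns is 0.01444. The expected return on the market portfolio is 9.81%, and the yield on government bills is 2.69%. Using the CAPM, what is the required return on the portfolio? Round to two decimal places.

β_Varden = 0.01357 / 0.01444 = 0.9398
β_Arden = 0.02359 / 0.01444 = 1.6337
β_Corwin = 0.02703 / 0.01444 = 1.8719
β_Fenwick = 0.00432 / 0.01444 = 0.2992
β_P = Σ w_i β_i = 0.31×0.9398 + 0.15×1.6337 + 0.39×1.8719 + 0.15×0.2992 = 1.3113
MRP = 9.81% − 2.69% = 7.12%
E(R_P) = R_f + β_P × MRP = 2.69% + 1.3113 × 7.12% = 12.03%

12.03%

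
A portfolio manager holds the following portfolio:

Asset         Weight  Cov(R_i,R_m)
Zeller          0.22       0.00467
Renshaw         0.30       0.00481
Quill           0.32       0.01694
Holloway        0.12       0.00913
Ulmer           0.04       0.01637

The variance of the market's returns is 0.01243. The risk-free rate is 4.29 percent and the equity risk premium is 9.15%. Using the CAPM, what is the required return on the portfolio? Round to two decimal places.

11.39%

β_Zeller = 0.00467 / 0.01243 = 0.3757
β_Renshaw = 0.00481 / 0.01243 = 0.3870
β_Quill = 0.01694 / 0.01243 = 1.3628
β_Holloway = 0.00913 / 0.01243 = 0.7345
β_Ulmer = 0.01637 / 0.01243 = 1.3170
β_P = Σ w_i β_i = 0.22×0.3757 + 0.30×0.3870 + 0.32×1.3628 + 0.12×0.7345 + 0.04×1.3170 = 0.7757
E(R_P) = R_f + β_P × MRP = 4.29% + 0.7757 × 9.15% = 11.39%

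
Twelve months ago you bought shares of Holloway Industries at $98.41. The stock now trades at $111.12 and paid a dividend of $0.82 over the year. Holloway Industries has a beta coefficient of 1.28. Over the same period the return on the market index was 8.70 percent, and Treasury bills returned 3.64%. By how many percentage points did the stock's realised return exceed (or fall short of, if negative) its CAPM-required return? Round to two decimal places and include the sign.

+3.63%

Realised HPR = (P1 + D1 − P0) / P0 = (111.12 + 0.82 − 98.41) / 98.41 = 13.53 / 98.41 = 13.7486%
MRP = 8.70% − 3.64% = 5.06%
CAPM required = R_f + β·MRP = 3.64% + 1.28 × 5.06% = 10.1168%
α = realised − required = 13.7486% − 10.1168% = +3.63%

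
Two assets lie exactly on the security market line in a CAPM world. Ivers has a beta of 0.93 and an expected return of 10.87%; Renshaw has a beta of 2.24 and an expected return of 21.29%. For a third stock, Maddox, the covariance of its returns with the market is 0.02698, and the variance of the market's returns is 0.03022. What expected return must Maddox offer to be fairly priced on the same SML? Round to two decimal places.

10.57%

MRP = (21.29% − 10.87%) / (2.24 − 0.93) = 7.9542%
R_f = 10.87% − 0.93 × 7.9542% = 3.4726%
β_Maddox = Cov / Var(R_m) = 0.02698 / 0.03022 = 0.8928
E(R_Maddox) = R_f + β × MRP = 3.4726% + 0.8928 × 7.9542% = 10.57%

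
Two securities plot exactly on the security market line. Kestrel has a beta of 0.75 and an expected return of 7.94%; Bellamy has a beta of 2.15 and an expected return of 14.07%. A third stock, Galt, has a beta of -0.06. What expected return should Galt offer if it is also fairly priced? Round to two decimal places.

MRP (SML slope) = (14.07% − 7.94%) / (2.15 − 0.75) = 6.13% / 1.40 = 4.3786%
R_f (intercept) = 7.94% − 0.75 × 4.3786% = 4.6561%
E(R_Galt) = R_f + β × MRP = 4.6561% + -0.06 × 4.3786% = 4.39%

4.39%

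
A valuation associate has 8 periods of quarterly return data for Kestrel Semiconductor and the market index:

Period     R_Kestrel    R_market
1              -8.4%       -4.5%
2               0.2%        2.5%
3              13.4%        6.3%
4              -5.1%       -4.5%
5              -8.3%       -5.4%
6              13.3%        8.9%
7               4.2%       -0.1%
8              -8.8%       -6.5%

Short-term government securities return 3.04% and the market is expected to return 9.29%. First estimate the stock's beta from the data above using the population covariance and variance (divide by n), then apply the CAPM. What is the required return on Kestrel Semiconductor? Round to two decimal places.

Mean R_i = (-8.4 + 0.2 + 13.4 − 5.1 − 8.3 + 13.3 + 4.2 − 8.8) / 8 = 0.0625%
Mean R_m = (-4.5 + 2.5 + 6.3 − 4.5 − 5.4 + 8.9 − 0.1 − 6.5) / 8 = -0.4125%
Σ(R_i − R̄_i)(R_m − R̄_m) = 365.8463  ⇒  Cov = 365.8463 / 8 = 45.7308
Σ(R_m − R̄_m)² = 235.7088  ⇒  Var(R_m) = 235.7088 / 8 = 29.4636
β = Cov / Var(R_m) = 45.7308 / 29.4636 = 1.5521
MRP = 9.29% − 3.04% = 6.25%
E(R) = R_f + β × MRP = 3.04% + 1.5521 × 6.25% = 12.74%

12.74%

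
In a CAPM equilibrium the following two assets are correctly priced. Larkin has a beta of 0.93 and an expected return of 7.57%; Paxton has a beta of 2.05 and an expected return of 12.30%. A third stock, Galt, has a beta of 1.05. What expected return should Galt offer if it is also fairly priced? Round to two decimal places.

MRP (SML slope) = (12.30% − 7.57%) / (2.05 − 0.93) = 4.73% / 1.12 = 4.2232%
R_f (intercept) = 7.57% − 0.93 × 4.2232% = 3.6424%
E(R_Galt) = R_f + β × MRP = 3.6424% + 1.05 × 4.2232% = 8.08%

8.08%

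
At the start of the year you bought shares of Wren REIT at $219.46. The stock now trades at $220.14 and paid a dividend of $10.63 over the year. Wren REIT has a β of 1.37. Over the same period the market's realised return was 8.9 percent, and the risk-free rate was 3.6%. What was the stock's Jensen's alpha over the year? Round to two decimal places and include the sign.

Realised HPR = (P1 + D1 − P0) / P0 = (220.14 + 10.63 − 219.46) / 219.46 = 11.31 / 219.46 = 5.1536%
MRP = 8.9% − 3.6% = 5.30%
CAPM required = R_f + β·MRP = 3.6% + 1.37 × 5.3% = 10.8610%
α = realised − required = 5.1536% − 10.8610% = -5.71%

-5.71%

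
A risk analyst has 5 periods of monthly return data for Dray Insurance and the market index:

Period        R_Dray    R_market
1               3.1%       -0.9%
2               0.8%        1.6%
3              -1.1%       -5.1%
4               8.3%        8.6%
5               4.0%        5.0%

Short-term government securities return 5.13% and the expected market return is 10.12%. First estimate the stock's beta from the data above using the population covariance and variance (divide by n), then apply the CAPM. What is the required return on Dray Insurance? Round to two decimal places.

8.16%

Mean R_i = (3.1 + 0.8 − 1.1 + 8.3 + 4.0) / 5 = 3.0200%
Mean R_m = (-0.9 + 1.6 − 5.1 + 8.6 + 5.0) / 5 = 1.8400%
Σ(R_i − R̄_i)(R_m − R̄_m) = 67.6960  ⇒  Cov = 67.6960 / 5 = 13.5392
Σ(R_m − R̄_m)² = 111.4120  ⇒  Var(R_m) = 111.4120 / 5 = 22.2824
β = Cov / Var(R_m) = 13.5392 / 22.2824 = 0.6076
MRP = 10.12% − 5.13% = 4.99%
E(R) = R_f + β × MRP = 5.13% + 0.6076 × 4.99% = 8.16%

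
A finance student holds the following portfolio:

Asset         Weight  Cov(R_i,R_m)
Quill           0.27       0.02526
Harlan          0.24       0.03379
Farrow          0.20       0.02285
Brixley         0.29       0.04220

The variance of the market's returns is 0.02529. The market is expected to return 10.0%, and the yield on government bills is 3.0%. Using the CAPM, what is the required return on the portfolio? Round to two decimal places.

11.78%

β_Quill = 0.02526 / 0.02529 = 0.9988
β_Harlan = 0.03379 / 0.02529 = 1.3361
β_Farrow = 0.02285 / 0.02529 = 0.9035
β_Brixley = 0.04220 / 0.02529 = 1.6686
β_P = Σ w_i β_i = 0.27×0.9988 + 0.24×1.3361 + 0.20×0.9035 + 0.29×1.6686 = 1.2549
MRP = 10.0% − 3.0% = 7.00%
E(R_P) = R_f + β_P × MRP = 3.0% + 1.2549 × 7.0% = 11.78%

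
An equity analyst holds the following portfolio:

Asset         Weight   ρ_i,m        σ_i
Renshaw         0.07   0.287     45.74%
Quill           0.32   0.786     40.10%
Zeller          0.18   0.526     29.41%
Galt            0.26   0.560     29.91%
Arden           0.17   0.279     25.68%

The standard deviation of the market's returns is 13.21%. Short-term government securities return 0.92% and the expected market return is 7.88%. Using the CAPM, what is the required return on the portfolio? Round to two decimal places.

β_Renshaw = 0.287 × 45.74% / 13.21% = 0.9937
β_Quill = 0.786 × 40.10% / 13.21% = 2.3860
β_Zeller = 0.526 × 29.41% / 13.21% = 1.1711
β_Galt = 0.560 × 29.91% / 13.21% = 1.2679
β_Arden = 0.279 × 25.68% / 13.21% = 0.5424
β_P = Σ w_i β_i = 0.07×0.9937 + 0.32×2.3860 + 0.18×1.1711 + 0.26×1.2679 + 0.17×0.5424 = 1.4657
MRP = 7.88% − 0.92% = 6.96%
E(R_P) = R_f + β_P × MRP = 0.92% + 1.4657 × 6.96% = 11.12%

11.12%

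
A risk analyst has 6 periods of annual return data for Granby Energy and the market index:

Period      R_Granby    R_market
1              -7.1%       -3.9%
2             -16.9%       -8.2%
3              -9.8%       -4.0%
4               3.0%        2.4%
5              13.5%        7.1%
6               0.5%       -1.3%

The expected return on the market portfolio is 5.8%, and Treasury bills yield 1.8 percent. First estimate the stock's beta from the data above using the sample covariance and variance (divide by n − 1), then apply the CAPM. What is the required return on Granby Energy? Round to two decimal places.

Mean R_i = (-7.1 − 16.9 − 9.8 + 3.0 + 13.5 + 0.5) / 6 = -2.8000%
Mean R_m = (-3.9 − 8.2 − 4.0 + 2.4 + 7.1 − 1.3) / 6 = -1.3167%
Σ(R_i − R̄_i)(R_m − R̄_m) = 285.7500  ⇒  Cov = 285.7500 / 5 = 57.1500
Σ(R_m − R̄_m)² = 145.9083  ⇒  Var(R_m) = 145.9083 / 5 = 29.1817
β = Cov / Var(R_m) = 57.1500 / 29.1817 = 1.9584
MRP = 5.8% − 1.8% = 4.00%
E(R) = R_f + β × MRP = 1.8% + 1.9584 × 4.0% = 9.63%

9.63%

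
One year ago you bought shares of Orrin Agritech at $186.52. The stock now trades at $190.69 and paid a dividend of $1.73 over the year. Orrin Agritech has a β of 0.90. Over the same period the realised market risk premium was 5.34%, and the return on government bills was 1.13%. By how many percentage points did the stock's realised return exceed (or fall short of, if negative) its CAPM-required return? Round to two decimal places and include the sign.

Realised HPR = (P1 + D1 − P0) / P0 = (190.69 + 1.73 − 186.52) / 186.52 = 5.90 / 186.52 = 3.1632%
CAPM required = R_f + β·MRP = 1.13% + 0.90 × 5.34% = 5.9360%
α = realised − required = 3.1632% − 5.9360% = -2.77%

-2.77%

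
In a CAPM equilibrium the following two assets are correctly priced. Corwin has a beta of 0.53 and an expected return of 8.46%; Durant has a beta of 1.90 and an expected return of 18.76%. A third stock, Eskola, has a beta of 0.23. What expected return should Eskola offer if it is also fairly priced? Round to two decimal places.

6.20%

MRP (SML slope) = (18.76% − 8.46%) / (1.90 − 0.53) = 10.30% / 1.37 = 7.5182%
R_f (intercept) = 8.46% − 0.53 × 7.5182% = 4.4754%
E(R_Eskola) = R_f + β × MRP = 4.4754% + 0.23 × 7.5182% = 6.20%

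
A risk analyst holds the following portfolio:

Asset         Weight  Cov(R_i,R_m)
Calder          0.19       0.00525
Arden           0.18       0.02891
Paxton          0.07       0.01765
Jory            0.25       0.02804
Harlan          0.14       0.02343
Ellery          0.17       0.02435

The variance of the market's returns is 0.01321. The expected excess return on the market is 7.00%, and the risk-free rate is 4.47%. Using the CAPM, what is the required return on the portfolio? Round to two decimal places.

16.06%

β_Calder = 0.00525 / 0.01321 = 0.3974
β_Arden = 0.02891 / 0.01321 = 2.1885
β_Paxton = 0.01765 / 0.01321 = 1.3361
β_Jory = 0.02804 / 0.01321 = 2.1226
β_Harlan = 0.02343 / 0.01321 = 1.7737
β_Ellery = 0.02435 / 0.01321 = 1.8433
β_P = Σ w_i β_i = 0.19×0.3974 + 0.18×2.1885 + 0.07×1.3361 + 0.25×2.1226 + 0.14×1.7737 + 0.17×1.8433 = 1.6553
E(R_P) = R_f + β_P × MRP = 4.47% + 1.6553 × 7.00% = 16.06%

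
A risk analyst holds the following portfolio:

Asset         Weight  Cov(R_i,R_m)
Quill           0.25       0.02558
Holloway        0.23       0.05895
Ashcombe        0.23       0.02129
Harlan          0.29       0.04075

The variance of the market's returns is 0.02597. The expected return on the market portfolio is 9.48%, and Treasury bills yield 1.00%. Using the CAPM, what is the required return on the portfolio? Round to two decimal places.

β_Quill = 0.02558 / 0.02597 = 0.9850
β_Holloway = 0.05895 / 0.02597 = 2.2699
β_Ashcombe = 0.02129 / 0.02597 = 0.8198
β_Harlan = 0.04075 / 0.02597 = 1.5691
β_P = Σ w_i β_i = 0.25×0.9850 + 0.23×2.2699 + 0.23×0.8198 + 0.29×1.5691 = 1.4119
MRP = 9.48% − 1.00% = 8.48%
E(R_P) = R_f + β_P × MRP = 1.00% + 1.4119 × 8.48% = 12.97%

12.97%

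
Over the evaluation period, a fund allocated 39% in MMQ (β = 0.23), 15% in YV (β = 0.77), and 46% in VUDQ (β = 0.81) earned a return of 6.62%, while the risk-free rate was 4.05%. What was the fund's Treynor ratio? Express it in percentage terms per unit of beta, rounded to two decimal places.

4.45%

β_P = 0.39×0.23 + 0.15×0.77 + 0.46×0.81 = 0.5778
Treynor = (R_P − R_f) / β_P = (6.62% − 4.05%) / 0.5778 = 2.57% / 0.5778 = 4.45%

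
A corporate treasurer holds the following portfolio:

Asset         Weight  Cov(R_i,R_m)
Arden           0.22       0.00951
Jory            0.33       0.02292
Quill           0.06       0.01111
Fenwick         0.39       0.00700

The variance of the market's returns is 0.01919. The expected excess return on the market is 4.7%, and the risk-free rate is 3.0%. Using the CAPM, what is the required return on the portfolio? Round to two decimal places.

β_Arden = 0.00951 / 0.01919 = 0.4956
β_Jory = 0.02292 / 0.01919 = 1.1944
β_Quill = 0.01111 / 0.01919 = 0.5789
β_Fenwick = 0.00700 / 0.01919 = 0.3648
β_P = Σ w_i β_i = 0.22×0.4956 + 0.33×1.1944 + 0.06×0.5789 + 0.39×0.3648 = 0.6802
E(R_P) = R_f + β_P × MRP = 3.0% + 0.6802 × 4.7% = 6.20%

6.20%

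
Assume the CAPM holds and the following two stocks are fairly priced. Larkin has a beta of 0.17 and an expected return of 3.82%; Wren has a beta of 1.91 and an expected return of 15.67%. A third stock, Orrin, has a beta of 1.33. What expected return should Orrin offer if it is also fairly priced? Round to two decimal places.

MRP (SML slope) = (15.67% − 3.82%) / (1.91 − 0.17) = 11.85% / 1.74 = 6.8103%
R_f (intercept) = 3.82% − 0.17 × 6.8103% = 2.6622%
E(R_Orrin) = R_f + β × MRP = 2.6622% + 1.33 × 6.8103% = 11.72%

11.72%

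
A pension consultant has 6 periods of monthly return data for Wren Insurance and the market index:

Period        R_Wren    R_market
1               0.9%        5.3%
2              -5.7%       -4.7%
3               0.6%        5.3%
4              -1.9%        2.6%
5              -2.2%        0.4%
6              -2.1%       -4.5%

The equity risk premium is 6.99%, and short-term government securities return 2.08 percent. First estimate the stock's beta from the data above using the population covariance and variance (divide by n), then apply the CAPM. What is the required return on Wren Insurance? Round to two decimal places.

5.23%

Mean R_i = (0.9 − 5.7 + 0.6 − 1.9 − 2.2 − 2.1) / 6 = -1.7333%
Mean R_m = (5.3 − 4.7 + 5.3 + 2.6 + 0.4 − 4.5) / 6 = 0.7333%
Σ(R_i − R̄_i)(R_m − R̄_m) = 45.9967  ⇒  Cov = 45.9967 / 6 = 7.6661
Σ(R_m − R̄_m)² = 102.2133  ⇒  Var(R_m) = 102.2133 / 6 = 17.0356
β = Cov / Var(R_m) = 7.6661 / 17.0356 = 0.4500
E(R) = R_f + β × MRP = 2.08% + 0.4500 × 6.99% = 5.23%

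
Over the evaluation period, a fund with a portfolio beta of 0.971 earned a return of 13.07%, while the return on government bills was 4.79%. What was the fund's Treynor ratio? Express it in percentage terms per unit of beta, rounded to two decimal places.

Treynor = (R_P − R_f) / β_P = (13.07% − 4.79%) / 0.9710 = 8.28% / 0.9710 = 8.53%

8.53%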